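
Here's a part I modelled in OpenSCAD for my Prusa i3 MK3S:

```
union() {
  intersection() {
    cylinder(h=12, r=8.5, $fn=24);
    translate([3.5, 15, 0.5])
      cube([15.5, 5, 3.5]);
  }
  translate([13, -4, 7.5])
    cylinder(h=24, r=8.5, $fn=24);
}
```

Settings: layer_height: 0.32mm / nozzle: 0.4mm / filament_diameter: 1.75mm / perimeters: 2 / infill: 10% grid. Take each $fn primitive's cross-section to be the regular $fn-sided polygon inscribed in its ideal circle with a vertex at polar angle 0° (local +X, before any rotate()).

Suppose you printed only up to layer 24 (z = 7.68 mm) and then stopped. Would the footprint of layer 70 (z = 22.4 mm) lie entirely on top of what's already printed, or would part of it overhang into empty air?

entirely on top

Compare the two slices. At z = 7.68: the r=8.5 cylinder contributes a regular 24-gon of circumradius 8.5 (area = (24/2)·8.500²·sin(360°/24) = 224.40 mm²); the cube at (3.5, 15) is absent (z outside [0.5, 4]); After intersecting: at least one operand is absent at this height, so nothing remains; the r=8.5 cylinder at (13, -4) contributes a regular 24-gon of circumradius 8.5 (area = (24/2)·8.500²·sin(360°/24) = 224.40 mm²); Combining (union): only the r=8.5 cylinder at (13, -4) is present, so the union is just that shape — area = 224.40 mm². At z = 22.4: the cylinder is not intersected at this z (z outside [0, 12]); the cube at (3.5, 15) is not intersected at this z (z outside [0.5, 4]); Keeping only the common overlap: at least one operand is absent at this height, so nothing remains; the cylinder at (13, -4): section is a regular 24-gon, circumradius r=8.5 (area = (24/2)·8.500²·sin(360°/24) = 224.40 mm²); Merging all regions: only the r=8.5 cylinder at (13, -4) is present, so the union is just that shape — area = 224.40 mm². Checking containment: the cross-section at z = 22.4 is a subset of the cross-section at z = 7.68.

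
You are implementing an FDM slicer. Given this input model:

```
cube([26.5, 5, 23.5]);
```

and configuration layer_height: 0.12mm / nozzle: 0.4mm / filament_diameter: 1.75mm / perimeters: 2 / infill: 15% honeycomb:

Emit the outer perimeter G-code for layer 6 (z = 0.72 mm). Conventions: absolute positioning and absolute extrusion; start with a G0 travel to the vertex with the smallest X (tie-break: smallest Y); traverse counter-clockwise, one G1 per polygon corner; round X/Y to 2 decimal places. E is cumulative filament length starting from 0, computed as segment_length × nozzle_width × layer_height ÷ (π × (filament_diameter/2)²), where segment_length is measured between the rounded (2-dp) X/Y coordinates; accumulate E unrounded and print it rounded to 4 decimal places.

G0 X0.00 Y0.00 Z0.72
G1 X26.50 Y0.00 E0.5288
G1 X26.50 Y5.00 E0.6286
G1 X0.00 Y5.00 E1.1575
G1 X0.00 Y0.00 E1.2572

At z = 0.72 mm: the cube (footprint 26.5×5) is included at this height. The outline is a single polygon with 4 vertices. Extrusion per mm of travel: 0.4 × 0.12 / (π × 0.875²) = 0.019956. Accumulating E over each segment gives final E = 1.2572.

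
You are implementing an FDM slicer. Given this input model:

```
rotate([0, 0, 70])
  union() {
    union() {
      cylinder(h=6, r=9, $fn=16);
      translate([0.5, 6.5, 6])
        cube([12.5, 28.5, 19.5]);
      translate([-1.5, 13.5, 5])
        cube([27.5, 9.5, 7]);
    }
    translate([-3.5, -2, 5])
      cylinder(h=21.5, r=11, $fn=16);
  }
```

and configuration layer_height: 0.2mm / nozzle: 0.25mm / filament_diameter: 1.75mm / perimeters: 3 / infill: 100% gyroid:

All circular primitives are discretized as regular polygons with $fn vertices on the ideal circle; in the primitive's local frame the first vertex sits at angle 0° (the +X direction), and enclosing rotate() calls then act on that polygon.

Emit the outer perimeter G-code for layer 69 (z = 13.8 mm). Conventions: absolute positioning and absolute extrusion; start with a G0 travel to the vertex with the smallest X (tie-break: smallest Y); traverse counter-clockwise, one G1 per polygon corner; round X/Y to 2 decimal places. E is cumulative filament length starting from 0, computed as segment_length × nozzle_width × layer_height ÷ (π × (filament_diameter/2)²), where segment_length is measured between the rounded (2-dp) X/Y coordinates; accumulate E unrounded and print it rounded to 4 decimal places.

G0 X-32.72 Y12.44 Z13.80
G1 X-7.54 Y3.28 E0.5570
G1 X-9.65 Y-0.21 E0.6418
G1 X-10.31 Y-4.45 E0.7310
G1 X-9.29 Y-8.62 E0.8202
G1 X-6.75 Y-12.08 E0.9094
G1 X-3.08 Y-14.31 E0.9987
G1 X1.16 Y-14.96 E1.0879
G1 X5.33 Y-13.94 E1.1771
G1 X8.79 Y-11.40 E1.2663
G1 X11.02 Y-7.74 E1.3554
G1 X11.67 Y-3.49 E1.4448
G1 X10.65 Y0.68 E1.5340
G1 X8.11 Y4.14 E1.6233
G1 X4.44 Y6.36 E1.7124
G1 X0.20 Y7.02 E1.8016
G1 X-3.97 Y6.00 E1.8909
G1 X-5.01 Y5.23 E1.9178
G1 X-1.66 Y14.44 E2.1215
G1 X-28.44 Y24.19 E2.7139
G1 X-32.72 Y12.44 E2.9739

At z = 13.8 mm: the cylinder is absent (z outside [0, 6]); the cube at (0.5, 6.5) (footprint 12.5×28.5) is included at this height; the cube at (-1.5, 13.5) is absent (z outside [5, 12]); Combining (union): only the 12.5×28.5 cube at (0.5, 6.5) is present, so the union is just that shape — 1 connected region; the r=11 cylinder at (-3.5, -2) contributes a regular 16-gon of circumradius 11; Merging all regions: the regions partially overlap (shared area 2.42 mm²), so overlapping operands fuse into one piece — 1 connected region; (whole slice rotated 70° about Z — lengths, areas and connectivity unchanged). The outline is a single polygon with 20 vertices. Extrusion per mm of travel: 0.25 × 0.2 / (π × 0.875²) = 0.020788. Accumulating E over each segment gives final E = 2.9739.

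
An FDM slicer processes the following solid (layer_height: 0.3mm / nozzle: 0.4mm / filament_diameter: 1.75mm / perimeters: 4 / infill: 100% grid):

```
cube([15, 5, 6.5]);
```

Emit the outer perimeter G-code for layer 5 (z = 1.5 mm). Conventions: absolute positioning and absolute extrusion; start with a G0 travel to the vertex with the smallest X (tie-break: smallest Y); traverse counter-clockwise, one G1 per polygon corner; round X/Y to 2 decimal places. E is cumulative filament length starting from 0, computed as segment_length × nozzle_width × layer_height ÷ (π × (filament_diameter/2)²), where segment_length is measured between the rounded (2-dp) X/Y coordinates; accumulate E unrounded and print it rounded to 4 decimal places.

At z = 1.5 mm: the 15×5 cube contributes its full rectangle. The outline is a single polygon with 4 vertices. Extrusion per mm of travel: 0.4 × 0.3 / (π × 0.875²) = 0.049890. Accumulating E over each segment gives final E = 1.9956.

G0 X0.00 Y0.00 Z1.50
G1 X15.00 Y0.00 E0.7484
G1 X15.00 Y5.00 E0.9978
G1 X0.00 Y5.00 E1.7462
G1 X0.00 Y0.00 E1.9956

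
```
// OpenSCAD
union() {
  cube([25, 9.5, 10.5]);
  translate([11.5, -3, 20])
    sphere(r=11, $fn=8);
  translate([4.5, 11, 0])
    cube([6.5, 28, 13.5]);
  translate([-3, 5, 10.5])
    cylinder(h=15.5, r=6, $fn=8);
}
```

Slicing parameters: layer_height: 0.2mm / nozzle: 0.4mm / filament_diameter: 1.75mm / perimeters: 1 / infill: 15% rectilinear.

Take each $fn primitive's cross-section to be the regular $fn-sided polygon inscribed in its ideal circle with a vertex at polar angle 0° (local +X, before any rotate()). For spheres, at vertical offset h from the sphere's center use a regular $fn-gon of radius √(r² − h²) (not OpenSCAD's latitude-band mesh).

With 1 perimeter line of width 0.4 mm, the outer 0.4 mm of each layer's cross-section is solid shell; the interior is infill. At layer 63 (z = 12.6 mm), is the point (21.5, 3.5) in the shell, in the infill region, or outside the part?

outside

At z = 12.6 mm: the cube is absent (z outside [0, 10.5]); the sphere at (11.5, -3): section is a regular 8-gon, circumradius = √(r²−h²) = √(11²−7.4²) = 8.139; the cube at (4.5, 11) (footprint 6.5×28) is included at this height; the r=6 cylinder at (-3, 5) contributes a regular 8-gon of circumradius 6; Combining (union): the 3 present regions are separate (no shared area or edge), so areas and boundary lengths simply add and each stays a separate island — 3 connected regions. Overall, the cross-section has 3 separate islands. The nearest boundary edge runs (17.25, 2.75)→(19.64, -3.00); distance from the point to it = 4.21 mm. The point is not inside any of the regions above, so it lies outside the cross-section (4.21 mm from the nearest boundary).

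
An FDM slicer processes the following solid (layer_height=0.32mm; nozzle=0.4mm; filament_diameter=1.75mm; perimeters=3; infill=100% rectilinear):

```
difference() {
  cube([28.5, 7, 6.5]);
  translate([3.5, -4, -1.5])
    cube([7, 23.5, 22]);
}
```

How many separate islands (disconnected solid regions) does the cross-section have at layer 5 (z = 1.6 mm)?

2

At z = 1.6 mm: the cube is present — its section is the full 28.5×7 rectangle; the cube at (3.5, -4) (footprint 7×23.5) is included at this height; Subtracting the remaining from the first: starting from the 28.5×7 cube, the 7×23.5 cube at (3.5, -4) partially overlaps it — only the 49.00 mm² overlap (of its 164.50 mm²) is removed, clipping the outline — 2 connected regions. Overall, the cross-section has 2 separate islands. Island count = 2.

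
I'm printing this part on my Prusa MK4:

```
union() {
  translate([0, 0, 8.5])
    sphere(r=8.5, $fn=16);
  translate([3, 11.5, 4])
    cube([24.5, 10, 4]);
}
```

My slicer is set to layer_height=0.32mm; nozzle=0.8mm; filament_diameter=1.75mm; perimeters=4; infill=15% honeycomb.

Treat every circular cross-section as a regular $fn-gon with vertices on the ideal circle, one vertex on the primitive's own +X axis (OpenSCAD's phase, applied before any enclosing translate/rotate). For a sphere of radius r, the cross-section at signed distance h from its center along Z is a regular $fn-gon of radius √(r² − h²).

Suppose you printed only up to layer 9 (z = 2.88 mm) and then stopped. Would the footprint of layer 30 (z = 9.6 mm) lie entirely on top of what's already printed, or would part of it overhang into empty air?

part overhangs

Compare the two slices. At z = 2.88: the sphere: section is a regular 16-gon, circumradius = √(r²−h²) = √(8.5²−5.62²) = 6.377 (area = (16/2)·6.377²·sin(360°/16) = 124.50 mm²); the cube at (3, 11.5) is absent (z outside [4, 8]); Combining (union): only the r=8.5 sphere is present, so the union is just that shape — area = 124.50 mm². At z = 9.6: the r=8.5 sphere slices to a regular 16-gon of circumradius 8.429 (√(r²−h²) with h=1.1 from center) (area = (16/2)·8.429²·sin(360°/16) = 217.49 mm²); the cube at (3, 11.5) does not reach this height (z outside [4, 8]); Merging all regions: only the r=8.5 sphere is present, so the union is just that shape — area = 217.49 mm². Checking containment: at z = 9.6 the cross-section extends beyond the z = 2.88 cross-section by about 92.99 mm².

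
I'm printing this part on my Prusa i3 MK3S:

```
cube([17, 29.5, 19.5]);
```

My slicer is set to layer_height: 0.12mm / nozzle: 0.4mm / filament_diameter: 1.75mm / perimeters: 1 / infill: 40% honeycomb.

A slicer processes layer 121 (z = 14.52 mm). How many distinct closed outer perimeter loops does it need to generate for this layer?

1

At z = 14.52 mm: the cube (footprint 17×29.5) is included at this height. The result has 1 disconnected region.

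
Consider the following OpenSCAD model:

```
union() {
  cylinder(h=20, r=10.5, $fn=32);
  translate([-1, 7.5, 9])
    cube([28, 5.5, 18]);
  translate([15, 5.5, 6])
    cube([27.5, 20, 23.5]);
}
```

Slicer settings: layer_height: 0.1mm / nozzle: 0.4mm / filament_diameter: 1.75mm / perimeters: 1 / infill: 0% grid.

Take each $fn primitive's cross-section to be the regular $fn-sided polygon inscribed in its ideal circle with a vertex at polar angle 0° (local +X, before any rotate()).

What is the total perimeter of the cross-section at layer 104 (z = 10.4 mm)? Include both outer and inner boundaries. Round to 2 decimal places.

At z = 10.4 mm: the r=10.5 cylinder gives a regular 32-gon of circumradius 10.5 (constant along its height) (perimeter = 2·32·10.500·sin(180°/32) = 65.87 mm); the cube at (-1, 7.5) (footprint 28×5.5) is included at this height (perimeter 67.00 mm); the cube at (15, 5.5) (footprint 27.5×20) is included at this height (perimeter 95.00 mm); Taking the union: the regions partially overlap (shared area 83.85 mm²), so the edge portions inside another operand are dropped and the merged outline is re-measured after clipping — boundary = 172.51 mm. Overall, the cross-section is a single solid region. Total boundary length (outer) = 172.51 mm.

172.51 mm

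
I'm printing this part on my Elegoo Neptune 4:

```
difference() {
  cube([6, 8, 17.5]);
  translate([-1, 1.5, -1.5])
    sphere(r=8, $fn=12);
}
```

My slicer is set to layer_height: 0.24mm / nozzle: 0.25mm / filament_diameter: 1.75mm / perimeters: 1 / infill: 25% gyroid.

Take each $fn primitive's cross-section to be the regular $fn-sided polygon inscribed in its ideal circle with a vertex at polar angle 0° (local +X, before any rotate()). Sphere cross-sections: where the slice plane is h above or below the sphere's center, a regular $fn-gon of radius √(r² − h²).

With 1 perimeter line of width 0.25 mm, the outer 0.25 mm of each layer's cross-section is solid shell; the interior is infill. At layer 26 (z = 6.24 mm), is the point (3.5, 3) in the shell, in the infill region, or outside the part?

At z = 6.24 mm: the cube is present — its section is the full 6×8 rectangle; the r=8 sphere at (-1, 1.5) contributes a regular 12-gon of circumradius √(8²−7.74²) = 2.023; Taking the first minus the rest: starting from the 6×8 cube, the r=8 sphere at (-1, 1.5) partially overlaps it — only the 2.33 mm² overlap (of its 12.28 mm²) is removed, clipping the outline — 1 connected region. Overall, the cross-section is a single solid region. The nearest boundary edge runs (6.00, 8.00)→(6.00, 0.00); distance from the point to it = 2.50 mm. The point is inside the cross-section and 2.50 mm from the nearest boundary — more than the 0.25 mm shell width (1 × 0.25), so it's in the infill interior.

infill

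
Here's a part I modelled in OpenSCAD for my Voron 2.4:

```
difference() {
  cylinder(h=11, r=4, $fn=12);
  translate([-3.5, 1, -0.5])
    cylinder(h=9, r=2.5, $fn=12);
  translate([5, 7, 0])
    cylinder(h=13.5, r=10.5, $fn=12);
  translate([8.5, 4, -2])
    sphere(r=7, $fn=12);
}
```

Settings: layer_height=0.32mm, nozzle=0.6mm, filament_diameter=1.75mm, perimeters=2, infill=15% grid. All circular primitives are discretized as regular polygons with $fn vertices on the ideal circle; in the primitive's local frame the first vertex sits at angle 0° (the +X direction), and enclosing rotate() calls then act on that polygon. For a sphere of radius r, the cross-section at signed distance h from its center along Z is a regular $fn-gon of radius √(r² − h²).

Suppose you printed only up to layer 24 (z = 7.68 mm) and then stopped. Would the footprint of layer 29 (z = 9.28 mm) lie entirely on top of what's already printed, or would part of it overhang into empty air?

part overhangs

Compare the two slices. At z = 7.68: the r=4 cylinder gives a regular 12-gon of circumradius 4 (constant along its height) (area = (12/2)·4.000²·sin(360°/12) = 48.00 mm²); the cylinder at (-3.5, 1): section is a regular 12-gon, circumradius r=2.5 (area = (12/2)·2.500²·sin(360°/12) = 18.75 mm²); the r=10.5 cylinder at (5, 7) gives a regular 12-gon of circumradius 10.5 (constant along its height) (area = (12/2)·10.500²·sin(360°/12) = 330.75 mm²); the sphere at (8.5, 4) does not reach this height (|z−center|=9.680 > r=7); Taking the first minus the rest: starting from the r=4 cylinder (48.00 mm²), the r=2.5 cylinder at (-3.5, 1) partially overlaps it — only the 9.36 mm² overlap (of its 18.75 mm²) is removed, clipping the outline; the r=10.5 cylinder at (5, 7) partially overlaps it — only the 28.92 mm² overlap (of its 330.75 mm²) is removed, clipping the outline — area = 9.72 mm². At z = 9.28: the r=4 cylinder gives a regular 12-gon of circumradius 4 (constant along its height) (area = (12/2)·4.000²·sin(360°/12) = 48.00 mm²); the cylinder at (-3.5, 1) is absent (z outside [-0.5, 8.5]); the r=10.5 cylinder at (5, 7) gives a regular 12-gon of circumradius 10.5 (constant along its height) (area = (12/2)·10.500²·sin(360°/12) = 330.75 mm²); the sphere at (8.5, 4) is not intersected at this z (|z−center|=11.280 > r=7); Subtracting the remaining from the first: starting from the r=4 cylinder (48.00 mm²), the r=10.5 cylinder at (5, 7) partially overlaps it — only the 34.80 mm² overlap (of its 330.75 mm²) is removed, clipping the outline — area = 13.20 mm². Checking containment: at z = 9.28 the cross-section extends beyond the z = 7.68 cross-section by about 3.48 mm².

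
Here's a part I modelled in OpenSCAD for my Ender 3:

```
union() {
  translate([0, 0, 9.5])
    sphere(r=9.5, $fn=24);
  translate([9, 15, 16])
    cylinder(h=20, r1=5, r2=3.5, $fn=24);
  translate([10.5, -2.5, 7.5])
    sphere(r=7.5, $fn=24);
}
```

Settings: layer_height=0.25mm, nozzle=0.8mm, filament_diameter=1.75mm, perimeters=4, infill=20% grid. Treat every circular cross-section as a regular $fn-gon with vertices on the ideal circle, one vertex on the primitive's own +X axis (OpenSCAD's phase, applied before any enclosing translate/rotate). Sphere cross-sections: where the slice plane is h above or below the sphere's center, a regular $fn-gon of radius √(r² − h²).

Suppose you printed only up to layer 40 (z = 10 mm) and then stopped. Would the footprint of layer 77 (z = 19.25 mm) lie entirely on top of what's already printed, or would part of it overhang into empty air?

part overhangs

Compare the two slices. At z = 10: the r=9.5 sphere contributes a regular 24-gon of circumradius √(9.5²−0.5²) = 9.487 (area = (24/2)·9.487²·sin(360°/24) = 279.52 mm²); the cone at (9, 15) does not reach this height (z outside [16, 36]); the r=7.5 sphere at (10.5, -2.5) contributes a regular 24-gon of circumradius √(7.5²−2.5²) = 7.071 (area = (24/2)·7.071²·sin(360°/24) = 155.29 mm²); Combining (union): the regions partially overlap — summed areas 434.82 mm² minus the doubly-counted overlap 48.01 mm² gives 386.81 mm² — area = 386.81 mm². At z = 19.25: the sphere does not reach this height (|z−center|=9.750 > r=9.5); the cone at (9, 15) contributes a regular 24-gon of circumradius 4.756 (interpolated between r1=5 and r2=3.5 at t=0.163) (area = (24/2)·4.756²·sin(360°/24) = 70.26 mm²); the sphere at (10.5, -2.5) is absent (|z−center|=11.750 > r=7.5); Combining (union): only the cone at (9, 15) is present, so the union is just that shape — area = 70.26 mm². Checking containment: at z = 19.25 the cross-section extends beyond the z = 10 cross-section by about 70.26 mm².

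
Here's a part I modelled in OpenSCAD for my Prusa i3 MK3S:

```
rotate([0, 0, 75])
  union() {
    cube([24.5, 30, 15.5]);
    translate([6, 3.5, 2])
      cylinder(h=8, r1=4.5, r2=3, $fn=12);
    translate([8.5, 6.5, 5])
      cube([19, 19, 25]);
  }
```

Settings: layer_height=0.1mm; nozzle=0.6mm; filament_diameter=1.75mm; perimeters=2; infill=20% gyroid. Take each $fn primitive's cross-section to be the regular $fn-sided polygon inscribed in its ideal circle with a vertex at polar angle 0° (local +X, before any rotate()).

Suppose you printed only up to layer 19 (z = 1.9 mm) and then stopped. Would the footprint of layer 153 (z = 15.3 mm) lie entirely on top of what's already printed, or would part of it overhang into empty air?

Compare the two slices. At z = 1.9: the 24.5×30 cube contributes its full rectangle (area 735.00 mm²); the cone at (6, 3.5) is not intersected at this z (z outside [2, 10]); the cube at (8.5, 6.5) is absent (z outside [5, 30]); Taking the union: only the 24.5×30 cube is present, so the union is just that shape — area = 735.00 mm²; (rotated 75° about Z; rotation is an isometry so areas/perimeters/island counts are preserved). At z = 15.3: the cube (footprint 24.5×30) is included at this height (area 735.00 mm²); the cone at (6, 3.5) does not reach this height (z outside [2, 10]); the 19×19 cube at (8.5, 6.5) contributes its full rectangle (area 361.00 mm²); Combining (union): the regions partially overlap — summed areas 1096.00 mm² minus the doubly-counted overlap 304.00 mm² gives 792.00 mm² — area = 792.00 mm²; (whole slice rotated 75° about Z — lengths, areas and connectivity unchanged). Checking containment: at z = 15.3 the cross-section extends beyond the z = 1.9 cross-section by about 57.00 mm².

part overhangs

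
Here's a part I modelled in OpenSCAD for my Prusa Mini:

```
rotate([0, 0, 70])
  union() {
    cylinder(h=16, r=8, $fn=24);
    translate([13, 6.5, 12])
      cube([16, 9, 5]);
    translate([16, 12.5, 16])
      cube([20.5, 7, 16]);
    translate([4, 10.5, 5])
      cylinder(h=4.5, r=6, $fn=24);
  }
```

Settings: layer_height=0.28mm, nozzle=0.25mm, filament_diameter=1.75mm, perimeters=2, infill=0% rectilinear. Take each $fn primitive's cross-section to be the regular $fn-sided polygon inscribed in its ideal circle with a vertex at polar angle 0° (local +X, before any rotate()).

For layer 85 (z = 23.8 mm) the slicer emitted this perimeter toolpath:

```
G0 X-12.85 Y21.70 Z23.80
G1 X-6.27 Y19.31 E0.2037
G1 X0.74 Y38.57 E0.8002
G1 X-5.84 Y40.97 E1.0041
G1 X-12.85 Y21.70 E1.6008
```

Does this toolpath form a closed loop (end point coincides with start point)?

Start point (G0): (-12.85, 21.70). End point (last G1): the path returns to the start — closed.

yes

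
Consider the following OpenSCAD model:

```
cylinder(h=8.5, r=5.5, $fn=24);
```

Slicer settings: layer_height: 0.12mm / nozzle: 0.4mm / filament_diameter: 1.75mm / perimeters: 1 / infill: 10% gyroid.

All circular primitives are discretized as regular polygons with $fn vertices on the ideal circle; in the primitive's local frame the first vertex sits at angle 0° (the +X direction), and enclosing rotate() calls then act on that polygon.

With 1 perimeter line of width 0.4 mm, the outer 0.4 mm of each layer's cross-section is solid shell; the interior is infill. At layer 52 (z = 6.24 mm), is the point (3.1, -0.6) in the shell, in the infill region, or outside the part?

infill

At z = 6.24 mm: the r=5.5 cylinder contributes a regular 24-gon of circumradius 5.5. Overall, the cross-section is a single solid region. The nearest boundary edge runs (5.31, -1.42)→(5.50, 0.00); distance from the point to it = 2.30 mm. The point is inside the cross-section and 2.30 mm from the nearest boundary — more than the 0.4 mm shell width (1 × 0.4), so it's in the infill interior.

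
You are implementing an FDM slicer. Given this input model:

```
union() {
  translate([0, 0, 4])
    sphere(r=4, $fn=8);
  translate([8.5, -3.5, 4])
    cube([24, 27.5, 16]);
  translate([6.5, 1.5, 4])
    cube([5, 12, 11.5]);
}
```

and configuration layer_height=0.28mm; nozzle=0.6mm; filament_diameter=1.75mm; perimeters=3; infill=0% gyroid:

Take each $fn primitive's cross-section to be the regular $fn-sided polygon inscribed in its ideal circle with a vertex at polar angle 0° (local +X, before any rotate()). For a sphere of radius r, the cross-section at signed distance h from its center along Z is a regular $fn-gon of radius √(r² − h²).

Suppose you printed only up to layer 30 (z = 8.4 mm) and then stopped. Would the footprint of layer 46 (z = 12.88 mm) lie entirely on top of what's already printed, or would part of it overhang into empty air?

entirely on top

Compare the two slices. At z = 8.4: the sphere is absent (|z−center|=4.400 > r=4); the 24×27.5 cube at (8.5, -3.5) contributes its full rectangle (area 660.00 mm²); the cube at (6.5, 1.5) is present — its section is the full 5×12 rectangle (area 60.00 mm²); Merging all regions: the regions partially overlap — summed areas 720.00 mm² minus the doubly-counted overlap 36.00 mm² gives 684.00 mm² — area = 684.00 mm². At z = 12.88: the sphere is not intersected at this z (|z−center|=8.880 > r=4); the cube at (8.5, -3.5) is present — its section is the full 24×27.5 rectangle (area 660.00 mm²); the 5×12 cube at (6.5, 1.5) contributes its full rectangle (area 60.00 mm²); Taking the union: the regions partially overlap — summed areas 720.00 mm² minus the doubly-counted overlap 36.00 mm² gives 684.00 mm² — area = 684.00 mm². Checking containment: the cross-section at z = 12.88 is a subset of the cross-section at z = 8.4.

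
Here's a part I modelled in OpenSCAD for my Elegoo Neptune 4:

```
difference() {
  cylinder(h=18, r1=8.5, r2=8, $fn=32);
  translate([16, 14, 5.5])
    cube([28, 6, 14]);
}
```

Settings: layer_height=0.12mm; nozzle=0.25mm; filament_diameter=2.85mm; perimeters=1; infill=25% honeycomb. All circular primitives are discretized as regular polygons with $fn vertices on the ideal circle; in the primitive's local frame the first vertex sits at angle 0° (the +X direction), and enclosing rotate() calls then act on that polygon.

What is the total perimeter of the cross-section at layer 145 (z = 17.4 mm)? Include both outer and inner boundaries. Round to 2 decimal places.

At z = 17.4 mm: the cone (r1=8.5→r2=8) has section circumradius 8.017 here — a regular 32-gon (perimeter = 2·32·8.017·sin(180°/32) = 50.29 mm); the cube at (16, 14) (footprint 28×6) is included at this height (perimeter 68.00 mm); Subtracting the remaining from the first: starting from the cone, the 28×6 cube at (16, 14) misses the remaining region (no effect) — boundary = 50.29 mm. Overall, the cross-section is a single solid region. Total boundary length (outer) = 50.29 mm.

50.29 mm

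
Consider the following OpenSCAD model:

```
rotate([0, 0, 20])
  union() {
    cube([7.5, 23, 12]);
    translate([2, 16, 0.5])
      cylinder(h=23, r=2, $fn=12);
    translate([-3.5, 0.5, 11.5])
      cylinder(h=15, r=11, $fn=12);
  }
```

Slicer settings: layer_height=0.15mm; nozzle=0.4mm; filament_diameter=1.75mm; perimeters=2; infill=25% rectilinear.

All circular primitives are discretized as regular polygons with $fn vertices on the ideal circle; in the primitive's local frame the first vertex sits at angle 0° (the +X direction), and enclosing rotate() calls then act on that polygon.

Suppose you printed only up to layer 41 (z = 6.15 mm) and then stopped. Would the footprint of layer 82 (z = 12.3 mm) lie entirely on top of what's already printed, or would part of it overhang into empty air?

Compare the two slices. At z = 6.15: the 7.5×23 cube contributes its full rectangle (area 172.50 mm²); the cylinder at (2, 16): section is a regular 12-gon, circumradius r=2 (area = (12/2)·2.000²·sin(360°/12) = 12.00 mm²); the cylinder at (-3.5, 0.5) is absent (z outside [11.5, 26.5]); Merging all regions: the r=2 cylinder at (2, 16) lies entirely inside the 7.5×23 cube, so the union is just the 7.5×23 cube — area = 172.50 mm²; (whole slice rotated 20° about Z — lengths, areas and connectivity unchanged). At z = 12.3: the cube is absent (z outside [0, 12]); the r=2 cylinder at (2, 16) contributes a regular 12-gon of circumradius 2 (area = (12/2)·2.000²·sin(360°/12) = 12.00 mm²); the r=11 cylinder at (-3.5, 0.5) contributes a regular 12-gon of circumradius 11 (area = (12/2)·11.000²·sin(360°/12) = 363.00 mm²); Taking the union: the 2 present regions are separate (no shared area or edge), so areas and boundary lengths simply add and each stays a separate island — area = 375.00 mm²; (whole slice rotated 20° about Z — lengths, areas and connectivity unchanged). Checking containment: at z = 12.3 the cross-section extends beyond the z = 6.15 cross-section by about 305.39 mm².

part overhangs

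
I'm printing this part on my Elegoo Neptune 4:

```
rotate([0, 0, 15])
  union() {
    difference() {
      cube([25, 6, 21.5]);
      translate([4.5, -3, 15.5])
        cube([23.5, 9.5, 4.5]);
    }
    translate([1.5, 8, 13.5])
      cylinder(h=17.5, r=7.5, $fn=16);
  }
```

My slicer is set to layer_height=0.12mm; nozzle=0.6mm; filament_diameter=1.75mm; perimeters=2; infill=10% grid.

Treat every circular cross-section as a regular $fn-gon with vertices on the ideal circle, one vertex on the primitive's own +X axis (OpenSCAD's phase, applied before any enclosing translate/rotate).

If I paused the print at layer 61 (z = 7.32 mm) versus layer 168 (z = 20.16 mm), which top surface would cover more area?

Layer 61 (z = 7.32): the 25×6 cube contributes its full rectangle (area 150.00 mm²); the cube at (4.5, -3) is not intersected at this z (z outside [15.5, 20]); After the difference (first − rest): none of the subtracted shapes is present at this height, so the 25×6 cube is unchanged — area = 150.00 mm²; the cylinder at (1.5, 8) does not reach this height (z outside [13.5, 31]); Taking the union: only that combined region is present, so the union is just that shape — area = 150.00 mm²; (rotated 15° about Z; rotation is an isometry so areas/perimeters/island counts are preserved). So its area = 150.00 mm². Layer 168 (z = 20.16): the cube (footprint 25×6) is included at this height (area 150.00 mm²); the cube at (4.5, -3) is not intersected at this z (z outside [15.5, 20]); Subtracting the remaining from the first: none of the subtracted shapes is present at this height, so the 25×6 cube is unchanged — area = 150.00 mm²; the r=7.5 cylinder at (1.5, 8) contributes a regular 16-gon of circumradius 7.5 (area = (16/2)·7.500²·sin(360°/16) = 172.21 mm²); Merging all regions: the regions partially overlap — summed areas 322.21 mm² minus the doubly-counted overlap 36.48 mm² gives 285.73 mm² — area = 285.73 mm²; (whole slice rotated 15° about Z — lengths, areas and connectivity unchanged). So its area = 285.73 mm². Layer 168 is larger (285.73 vs 150.00 mm²).

layer 168 (z = 20.16 mm)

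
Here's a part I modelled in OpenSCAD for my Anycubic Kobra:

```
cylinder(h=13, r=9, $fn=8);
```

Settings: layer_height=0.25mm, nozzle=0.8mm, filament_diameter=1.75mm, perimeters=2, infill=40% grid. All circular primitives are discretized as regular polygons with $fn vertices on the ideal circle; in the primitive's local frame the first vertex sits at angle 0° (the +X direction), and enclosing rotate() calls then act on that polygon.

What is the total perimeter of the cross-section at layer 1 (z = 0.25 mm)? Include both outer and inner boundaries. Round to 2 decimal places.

At z = 0.25 mm: the r=9 cylinder gives a regular 8-gon of circumradius 9 (constant along its height) (perimeter = 2·8·9.000·sin(180°/8) = 55.11 mm). Overall, the cross-section is a single solid region. Total boundary length (outer) = 55.11 mm.

55.11 mm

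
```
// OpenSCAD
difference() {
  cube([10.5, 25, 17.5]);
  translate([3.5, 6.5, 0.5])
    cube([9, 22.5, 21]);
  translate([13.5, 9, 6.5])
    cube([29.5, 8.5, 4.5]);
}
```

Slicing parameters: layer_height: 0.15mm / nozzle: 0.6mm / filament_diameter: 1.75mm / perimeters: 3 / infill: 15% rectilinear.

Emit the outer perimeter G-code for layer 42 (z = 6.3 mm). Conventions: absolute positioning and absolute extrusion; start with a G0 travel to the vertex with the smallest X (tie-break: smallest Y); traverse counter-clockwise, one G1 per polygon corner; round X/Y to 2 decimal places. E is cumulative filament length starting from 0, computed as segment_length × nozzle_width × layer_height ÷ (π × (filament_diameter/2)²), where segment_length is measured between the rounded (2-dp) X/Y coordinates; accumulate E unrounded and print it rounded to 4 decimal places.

At z = 6.3 mm: the cube is present — its section is the full 10.5×25 rectangle; the cube at (3.5, 6.5) is present — its section is the full 9×22.5 rectangle; the cube at (13.5, 9) is absent (z outside [6.5, 11]); Taking the first minus the rest: starting from the 10.5×25 cube, the 9×22.5 cube at (3.5, 6.5) partially overlaps it — only the 129.50 mm² overlap (of its 202.50 mm²) is removed, clipping the outline — 1 connected region. The outline is a single polygon with 6 vertices. Extrusion per mm of travel: 0.6 × 0.15 / (π × 0.875²) = 0.037418. Accumulating E over each segment gives final E = 2.6567.

G0 X0.00 Y0.00 Z6.30
G1 X10.50 Y0.00 E0.3929
G1 X10.50 Y6.50 E0.6361
G1 X3.50 Y6.50 E0.8980
G1 X3.50 Y25.00 E1.5903
G1 X0.00 Y25.00 E1.7212
G1 X0.00 Y0.00 E2.6567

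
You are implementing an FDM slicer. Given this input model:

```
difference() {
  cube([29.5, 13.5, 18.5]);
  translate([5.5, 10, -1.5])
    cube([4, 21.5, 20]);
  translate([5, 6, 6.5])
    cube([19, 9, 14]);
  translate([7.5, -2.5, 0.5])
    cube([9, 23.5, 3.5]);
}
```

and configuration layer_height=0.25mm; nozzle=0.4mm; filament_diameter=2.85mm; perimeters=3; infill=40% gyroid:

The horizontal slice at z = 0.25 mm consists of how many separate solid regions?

1

At z = 0.25 mm: the cube is present — its section is the full 29.5×13.5 rectangle; the 4×21.5 cube at (5.5, 10) contributes its full rectangle; the cube at (5, 6) is absent (z outside [6.5, 20.5]); the cube at (7.5, -2.5) does not reach this height (z outside [0.5, 4]); After the difference (first − rest): starting from the 29.5×13.5 cube, the 4×21.5 cube at (5.5, 10) partially overlaps it — only the 14.00 mm² overlap (of its 86.00 mm²) is removed, clipping the outline — 1 connected region. The result has 1 disconnected region.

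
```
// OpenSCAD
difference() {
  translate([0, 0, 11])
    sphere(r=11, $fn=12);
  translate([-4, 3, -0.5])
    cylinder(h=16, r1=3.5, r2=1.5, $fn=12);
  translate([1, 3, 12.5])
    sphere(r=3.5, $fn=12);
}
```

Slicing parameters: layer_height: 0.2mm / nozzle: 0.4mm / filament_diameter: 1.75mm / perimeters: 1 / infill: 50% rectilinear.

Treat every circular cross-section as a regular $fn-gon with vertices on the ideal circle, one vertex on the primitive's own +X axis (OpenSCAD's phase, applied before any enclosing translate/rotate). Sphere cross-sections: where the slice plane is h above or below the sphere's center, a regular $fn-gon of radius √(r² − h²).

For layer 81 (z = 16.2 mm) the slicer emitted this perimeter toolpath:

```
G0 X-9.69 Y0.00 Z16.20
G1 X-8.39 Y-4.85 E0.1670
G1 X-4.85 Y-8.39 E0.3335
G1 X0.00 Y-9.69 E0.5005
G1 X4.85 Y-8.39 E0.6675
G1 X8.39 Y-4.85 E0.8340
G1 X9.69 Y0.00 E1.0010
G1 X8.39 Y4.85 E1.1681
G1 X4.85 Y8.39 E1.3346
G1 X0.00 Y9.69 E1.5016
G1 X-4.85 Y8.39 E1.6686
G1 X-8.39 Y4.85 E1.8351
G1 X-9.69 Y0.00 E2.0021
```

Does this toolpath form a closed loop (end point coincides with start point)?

Start point (G0): (-9.69, 0.00). End point (last G1): the path returns to the start — closed.

yes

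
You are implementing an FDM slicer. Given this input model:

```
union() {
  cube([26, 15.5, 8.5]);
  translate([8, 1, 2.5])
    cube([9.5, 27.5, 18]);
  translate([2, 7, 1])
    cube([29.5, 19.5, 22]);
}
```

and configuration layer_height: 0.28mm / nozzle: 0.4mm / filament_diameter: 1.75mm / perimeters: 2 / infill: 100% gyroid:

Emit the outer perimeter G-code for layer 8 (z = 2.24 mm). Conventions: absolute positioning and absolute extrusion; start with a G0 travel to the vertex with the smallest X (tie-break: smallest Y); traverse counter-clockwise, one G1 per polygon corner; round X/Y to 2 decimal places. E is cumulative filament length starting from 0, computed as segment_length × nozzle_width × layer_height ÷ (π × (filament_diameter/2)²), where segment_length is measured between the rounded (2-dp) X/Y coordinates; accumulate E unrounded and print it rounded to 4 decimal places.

G0 X0.00 Y0.00 Z2.24
G1 X26.00 Y0.00 E1.2107
G1 X26.00 Y7.00 E1.5366
G1 X31.50 Y7.00 E1.7927
G1 X31.50 Y26.50 E2.7007
G1 X2.00 Y26.50 E4.0744
G1 X2.00 Y15.50 E4.5866
G1 X0.00 Y15.50 E4.6797
G1 X0.00 Y0.00 E5.4014

At z = 2.24 mm: the cube (footprint 26×15.5) is included at this height; the cube at (8, 1) is absent (z outside [2.5, 20.5]); the cube at (2, 7) is present — its section is the full 29.5×19.5 rectangle; Taking the union: the regions partially overlap (shared area 204.00 mm²), so overlapping operands fuse into one piece — 1 connected region. The outline is a single polygon with 8 vertices. Extrusion per mm of travel: 0.4 × 0.28 / (π × 0.875²) = 0.046564. Accumulating E over each segment gives final E = 5.4014.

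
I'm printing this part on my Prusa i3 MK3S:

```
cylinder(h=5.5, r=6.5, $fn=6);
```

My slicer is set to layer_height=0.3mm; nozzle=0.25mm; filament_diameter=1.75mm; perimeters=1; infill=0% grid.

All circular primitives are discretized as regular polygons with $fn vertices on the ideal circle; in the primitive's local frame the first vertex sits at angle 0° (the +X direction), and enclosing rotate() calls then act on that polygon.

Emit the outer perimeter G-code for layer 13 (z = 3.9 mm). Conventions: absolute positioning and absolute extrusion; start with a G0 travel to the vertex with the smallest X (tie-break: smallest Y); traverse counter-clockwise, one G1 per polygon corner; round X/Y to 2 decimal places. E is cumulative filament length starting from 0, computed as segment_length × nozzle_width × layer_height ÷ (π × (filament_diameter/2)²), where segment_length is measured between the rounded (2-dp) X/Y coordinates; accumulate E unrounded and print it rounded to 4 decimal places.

At z = 3.9 mm: the r=6.5 cylinder contributes a regular 6-gon of circumradius 6.5. The outline is a single polygon with 6 vertices. Extrusion per mm of travel: 0.25 × 0.3 / (π × 0.875²) = 0.031181. Accumulating E over each segment gives final E = 1.2162.

G0 X-6.50 Y0.00 Z3.90
G1 X-3.25 Y-5.63 E0.2027
G1 X3.25 Y-5.63 E0.4054
G1 X6.50 Y0.00 E0.6081
G1 X3.25 Y5.63 E0.8108
G1 X-3.25 Y5.63 E1.0135
G1 X-6.50 Y0.00 E1.2162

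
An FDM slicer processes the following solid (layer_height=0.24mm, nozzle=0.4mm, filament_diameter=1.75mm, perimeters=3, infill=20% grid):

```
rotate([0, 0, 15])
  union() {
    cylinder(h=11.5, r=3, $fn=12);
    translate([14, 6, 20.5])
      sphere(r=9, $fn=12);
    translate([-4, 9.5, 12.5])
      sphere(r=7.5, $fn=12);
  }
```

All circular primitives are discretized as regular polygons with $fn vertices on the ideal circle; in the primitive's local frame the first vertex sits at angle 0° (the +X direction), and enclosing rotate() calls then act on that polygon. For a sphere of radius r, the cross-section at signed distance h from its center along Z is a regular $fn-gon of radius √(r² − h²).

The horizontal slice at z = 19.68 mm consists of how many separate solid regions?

2

At z = 19.68 mm: the cylinder does not reach this height (z outside [0, 11.5]); the r=9 sphere at (14, 6) contributes a regular 12-gon of circumradius √(9²−0.82²) = 8.963; the sphere at (-4, 9.5): section is a regular 12-gon, circumradius = √(r²−h²) = √(7.5²−7.18²) = 2.167; Taking the union: the 2 present regions are separate (no shared area or edge), so areas and boundary lengths simply add and each stays a separate island — 2 connected regions; (rotated 15° about Z; rotation is an isometry so areas/perimeters/island counts are preserved). The result has 2 disconnected regions.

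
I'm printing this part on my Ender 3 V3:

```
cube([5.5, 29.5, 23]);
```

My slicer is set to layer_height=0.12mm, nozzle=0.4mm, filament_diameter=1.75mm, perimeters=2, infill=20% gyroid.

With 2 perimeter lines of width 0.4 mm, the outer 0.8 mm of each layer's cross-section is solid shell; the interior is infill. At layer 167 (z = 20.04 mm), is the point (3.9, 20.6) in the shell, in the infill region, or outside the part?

infill

At z = 20.04 mm: the cube (footprint 5.5×29.5) is included at this height. Overall, the cross-section is a single solid region. The nearest boundary edge runs (5.50, 0.00)→(5.50, 29.50); distance from the point to it = 1.60 mm. The point is inside the cross-section and 1.60 mm from the nearest boundary — more than the 0.8 mm shell width (2 × 0.4), so it's in the infill interior.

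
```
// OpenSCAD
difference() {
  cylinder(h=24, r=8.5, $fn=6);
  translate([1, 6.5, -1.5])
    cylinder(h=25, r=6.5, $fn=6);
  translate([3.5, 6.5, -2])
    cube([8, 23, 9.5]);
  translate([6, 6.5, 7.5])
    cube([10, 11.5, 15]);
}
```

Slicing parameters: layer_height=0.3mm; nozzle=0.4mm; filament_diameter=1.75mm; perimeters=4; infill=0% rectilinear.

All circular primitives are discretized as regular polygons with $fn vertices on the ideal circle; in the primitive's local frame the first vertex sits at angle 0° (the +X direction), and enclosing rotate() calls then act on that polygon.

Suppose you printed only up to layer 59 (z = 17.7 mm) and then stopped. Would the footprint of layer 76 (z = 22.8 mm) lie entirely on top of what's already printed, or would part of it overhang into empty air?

Compare the two slices. At z = 17.7: the r=8.5 cylinder gives a regular 6-gon of circumradius 8.5 (constant along its height) (area = (6/2)·8.500²·sin(360°/6) = 187.71 mm²); the r=6.5 cylinder at (1, 6.5) gives a regular 6-gon of circumradius 6.5 (constant along its height) (area = (6/2)·6.500²·sin(360°/6) = 109.77 mm²); the cube at (3.5, 6.5) does not reach this height (z outside [-2, 7.5]); the cube at (6, 6.5) (footprint 10×11.5) is included at this height (area 115.00 mm²); Taking the first minus the rest: starting from the r=8.5 cylinder (187.71 mm²), the r=6.5 cylinder at (1, 6.5) partially overlaps it — only the 59.11 mm² overlap (of its 109.77 mm²) is removed, clipping the outline; the 10×11.5 cube at (6, 6.5) misses the remaining region (no effect) — area = 128.60 mm². At z = 22.8: the r=8.5 cylinder contributes a regular 6-gon of circumradius 8.5 (area = (6/2)·8.500²·sin(360°/6) = 187.71 mm²); the r=6.5 cylinder at (1, 6.5) contributes a regular 6-gon of circumradius 6.5 (area = (6/2)·6.500²·sin(360°/6) = 109.77 mm²); the cube at (3.5, 6.5) is not intersected at this z (z outside [-2, 7.5]); the cube at (6, 6.5) is absent (z outside [7.5, 22.5]); After the difference (first − rest): starting from the r=8.5 cylinder (187.71 mm²), the r=6.5 cylinder at (1, 6.5) partially overlaps it — only the 59.11 mm² overlap (of its 109.77 mm²) is removed, clipping the outline — area = 128.60 mm². Checking containment: the cross-section at z = 22.8 is a subset of the cross-section at z = 17.7.

entirely on top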